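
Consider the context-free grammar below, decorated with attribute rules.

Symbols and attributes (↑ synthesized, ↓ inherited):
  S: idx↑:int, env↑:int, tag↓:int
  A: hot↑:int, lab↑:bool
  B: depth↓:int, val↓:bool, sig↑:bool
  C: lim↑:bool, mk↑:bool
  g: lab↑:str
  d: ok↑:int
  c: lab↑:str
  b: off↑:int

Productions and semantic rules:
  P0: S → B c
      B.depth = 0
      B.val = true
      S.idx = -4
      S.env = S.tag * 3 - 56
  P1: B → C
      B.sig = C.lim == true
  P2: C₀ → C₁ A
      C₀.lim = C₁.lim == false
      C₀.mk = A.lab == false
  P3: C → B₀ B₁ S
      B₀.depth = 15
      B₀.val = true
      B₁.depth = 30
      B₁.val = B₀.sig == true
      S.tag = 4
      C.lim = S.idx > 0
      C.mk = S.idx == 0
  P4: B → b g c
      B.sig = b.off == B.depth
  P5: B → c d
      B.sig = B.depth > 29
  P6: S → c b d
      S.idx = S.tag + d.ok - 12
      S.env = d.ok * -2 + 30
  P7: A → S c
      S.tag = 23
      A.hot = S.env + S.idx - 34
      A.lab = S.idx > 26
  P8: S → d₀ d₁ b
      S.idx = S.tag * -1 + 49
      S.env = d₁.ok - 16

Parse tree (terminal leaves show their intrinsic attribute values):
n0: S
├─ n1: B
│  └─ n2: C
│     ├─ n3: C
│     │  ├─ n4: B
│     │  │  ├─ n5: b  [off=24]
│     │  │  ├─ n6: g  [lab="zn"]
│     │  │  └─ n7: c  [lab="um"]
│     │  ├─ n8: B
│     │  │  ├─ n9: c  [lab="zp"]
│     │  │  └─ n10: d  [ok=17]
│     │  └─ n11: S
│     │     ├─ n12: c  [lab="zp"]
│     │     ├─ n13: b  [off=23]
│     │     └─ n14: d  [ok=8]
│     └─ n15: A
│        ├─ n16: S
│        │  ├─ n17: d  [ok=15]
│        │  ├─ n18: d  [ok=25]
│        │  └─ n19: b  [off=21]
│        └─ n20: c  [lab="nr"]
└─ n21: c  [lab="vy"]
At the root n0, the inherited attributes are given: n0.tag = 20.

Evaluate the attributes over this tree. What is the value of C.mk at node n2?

1. n0.tag = 20  [given at root]
2. n1.depth = 0  [0]
3. n1.val = true  [true]
4. n4.depth = 15  [15]
5. n4.val = true  [true]
6. n5.off = 24  [terminal]
7. n6.lab = "zn"  [terminal]
8. n7.lab = "um"  [terminal]
9. n4.sig = false  [b.off == B.depth]
10. n8.depth = 30  [30]
11. n8.val = false  [B₀.sig == true]
12. n9.lab = "zp"  [terminal]
13. n10.ok = 17  [terminal]
14. n8.sig = true  [B.depth > 29]
15. n11.tag = 4  [4]
16. n12.lab = "zp"  [terminal]
17. n13.off = 23  [terminal]
18. n14.ok = 8  [terminal]
19. n11.idx = 0  [S.tag + d.ok - 12]
20. n11.env = 14  [d.ok * -2 + 30]
21. n3.lim = false  [S.idx > 0]
22. n3.mk = true  [S.idx == 0]
23. n16.tag = 23  [23]
24. n17.ok = 15  [terminal]
25. n18.ok = 25  [terminal]
26. n19.off = 21  [terminal]
27. n16.idx = 26  [S.tag * -1 + 49]
28. n16.env = 9  [d₁.ok - 16]
29. n20.lab = "nr"  [terminal]
30. n15.hot = 1  [S.env + S.idx - 34]
31. n15.lab = false  [S.idx > 26]
32. n2.lim = true  [C₁.lim == false]
33. n2.mk = true  [A.lab == false]
34. n1.sig = true  [C.lim == true]
35. n21.lab = "vy"  [terminal]
36. n0.idx = -4  [-4]
37. n0.env = 4  [S.tag * 3 - 56]

true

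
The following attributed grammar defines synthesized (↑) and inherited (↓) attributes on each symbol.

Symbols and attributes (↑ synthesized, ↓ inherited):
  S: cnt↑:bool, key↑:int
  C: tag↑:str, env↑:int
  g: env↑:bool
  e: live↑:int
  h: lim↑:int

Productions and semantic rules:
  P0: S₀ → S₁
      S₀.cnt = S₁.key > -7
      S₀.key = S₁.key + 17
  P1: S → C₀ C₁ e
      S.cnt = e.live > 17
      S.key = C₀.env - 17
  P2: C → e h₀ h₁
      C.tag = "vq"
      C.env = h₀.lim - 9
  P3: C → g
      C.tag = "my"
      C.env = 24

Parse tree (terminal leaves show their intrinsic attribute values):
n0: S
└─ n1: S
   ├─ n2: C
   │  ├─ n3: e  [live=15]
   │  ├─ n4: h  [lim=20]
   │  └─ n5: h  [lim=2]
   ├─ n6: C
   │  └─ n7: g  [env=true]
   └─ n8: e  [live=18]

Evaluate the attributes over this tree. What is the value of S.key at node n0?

1. n3.live = 15  [terminal]
2. n4.lim = 20  [terminal]
3. n5.lim = 2  [terminal]
4. n2.tag = "vq"  ["vq"]
5. n2.env = 11  [h₀.lim - 9]
6. n7.env = true  [terminal]
7. n6.tag = "my"  ["my"]
8. n6.env = 24  [24]
9. n8.live = 18  [terminal]
10. n1.cnt = true  [e.live > 17]
11. n1.key = -6  [C₀.env - 17]
12. n0.cnt = true  [S₁.key > -7]
13. n0.key = 11  [S₁.key + 17]

11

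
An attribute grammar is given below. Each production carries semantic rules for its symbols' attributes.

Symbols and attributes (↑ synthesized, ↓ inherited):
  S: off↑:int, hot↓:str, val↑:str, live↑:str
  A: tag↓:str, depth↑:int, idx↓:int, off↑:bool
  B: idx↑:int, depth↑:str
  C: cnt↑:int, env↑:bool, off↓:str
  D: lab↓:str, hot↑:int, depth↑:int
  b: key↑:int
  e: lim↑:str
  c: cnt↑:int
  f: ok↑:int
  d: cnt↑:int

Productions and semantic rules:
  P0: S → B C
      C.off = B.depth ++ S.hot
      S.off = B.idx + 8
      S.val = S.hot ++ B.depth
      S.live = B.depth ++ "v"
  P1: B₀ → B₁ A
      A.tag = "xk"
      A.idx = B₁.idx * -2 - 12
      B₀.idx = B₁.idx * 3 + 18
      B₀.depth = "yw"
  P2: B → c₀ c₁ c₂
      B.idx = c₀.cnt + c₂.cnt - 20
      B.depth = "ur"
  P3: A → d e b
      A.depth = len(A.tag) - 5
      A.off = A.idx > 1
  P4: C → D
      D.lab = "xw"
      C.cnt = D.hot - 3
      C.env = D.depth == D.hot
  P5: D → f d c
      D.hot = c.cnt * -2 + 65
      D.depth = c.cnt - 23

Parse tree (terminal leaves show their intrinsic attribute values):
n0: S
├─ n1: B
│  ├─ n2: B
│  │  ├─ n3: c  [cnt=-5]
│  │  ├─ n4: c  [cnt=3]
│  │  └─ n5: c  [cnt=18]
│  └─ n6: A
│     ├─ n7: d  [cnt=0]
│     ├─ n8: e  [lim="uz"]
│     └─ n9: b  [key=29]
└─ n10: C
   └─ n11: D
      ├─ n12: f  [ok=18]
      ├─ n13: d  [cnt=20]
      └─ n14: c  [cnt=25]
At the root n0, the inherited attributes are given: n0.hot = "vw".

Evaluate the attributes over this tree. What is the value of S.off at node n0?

5

1. n0.hot = "vw"  [given at root]
2. n3.cnt = -5  [terminal]
3. n4.cnt = 3  [terminal]
4. n5.cnt = 18  [terminal]
5. n2.idx = -7  [c₀.cnt + c₂.cnt - 20]
6. n2.depth = "ur"  ["ur"]
7. n6.tag = "xk"  ["xk"]
8. n6.idx = 2  [B₁.idx * -2 - 12]
9. n7.cnt = 0  [terminal]
10. n8.lim = "uz"  [terminal]
11. n9.key = 29  [terminal]
12. n6.depth = -3  [len(A.tag) - 5]
13. n6.off = true  [A.idx > 1]
14. n1.idx = -3  [B₁.idx * 3 + 18]
15. n1.depth = "yw"  ["yw"]
16. n10.off = "ywvw"  [B.depth ++ S.hot]
17. n11.lab = "xw"  ["xw"]
18. n12.ok = 18  [terminal]
19. n13.cnt = 20  [terminal]
20. n14.cnt = 25  [terminal]
21. n11.hot = 15  [c.cnt * -2 + 65]
22. n11.depth = 2  [c.cnt - 23]
23. n10.cnt = 12  [D.hot - 3]
24. n10.env = false  [D.depth == D.hot]
25. n0.off = 5  [B.idx + 8]
26. n0.val = "vwyw"  [S.hot ++ B.depth]
27. n0.live = "ywv"  [B.depth ++ "v"]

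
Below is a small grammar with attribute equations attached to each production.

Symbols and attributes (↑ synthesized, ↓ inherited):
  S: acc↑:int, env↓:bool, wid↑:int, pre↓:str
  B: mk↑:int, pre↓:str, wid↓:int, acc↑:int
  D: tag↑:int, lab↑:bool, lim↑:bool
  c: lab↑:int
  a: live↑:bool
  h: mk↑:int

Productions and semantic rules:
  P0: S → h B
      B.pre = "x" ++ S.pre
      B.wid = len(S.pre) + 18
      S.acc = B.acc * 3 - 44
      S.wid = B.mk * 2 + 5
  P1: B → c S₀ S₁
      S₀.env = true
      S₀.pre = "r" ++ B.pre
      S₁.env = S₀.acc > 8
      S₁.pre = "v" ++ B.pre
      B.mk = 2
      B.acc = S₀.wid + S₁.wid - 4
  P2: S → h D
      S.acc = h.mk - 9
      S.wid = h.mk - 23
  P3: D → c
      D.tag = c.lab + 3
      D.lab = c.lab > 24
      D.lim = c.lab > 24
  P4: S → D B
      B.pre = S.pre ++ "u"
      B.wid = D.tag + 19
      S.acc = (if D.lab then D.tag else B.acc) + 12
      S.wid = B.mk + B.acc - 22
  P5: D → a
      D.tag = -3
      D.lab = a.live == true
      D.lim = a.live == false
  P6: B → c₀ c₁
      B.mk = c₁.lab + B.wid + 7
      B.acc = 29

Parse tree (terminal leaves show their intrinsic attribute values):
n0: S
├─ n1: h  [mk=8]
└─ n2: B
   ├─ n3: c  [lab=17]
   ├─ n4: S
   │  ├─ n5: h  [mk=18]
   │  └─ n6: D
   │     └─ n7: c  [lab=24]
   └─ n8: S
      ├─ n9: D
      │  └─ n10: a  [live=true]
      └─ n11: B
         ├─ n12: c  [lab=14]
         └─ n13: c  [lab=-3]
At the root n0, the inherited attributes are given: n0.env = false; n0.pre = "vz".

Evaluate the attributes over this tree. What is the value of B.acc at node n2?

18

1. n0.env = false  [given at root]
2. n0.pre = "vz"  [given at root]
3. n1.mk = 8  [terminal]
4. n2.pre = "xvz"  ["x" ++ S.pre]
5. n2.wid = 20  [len(S.pre) + 18]
6. n3.lab = 17  [terminal]
7. n4.env = true  [true]
8. n4.pre = "rxvz"  ["r" ++ B.pre]
9. n5.mk = 18  [terminal]
10. n7.lab = 24  [terminal]
11. n6.tag = 27  [c.lab + 3]
12. n6.lab = false  [c.lab > 24]
13. n6.lim = false  [c.lab > 24]
14. n4.acc = 9  [h.mk - 9]
15. n4.wid = -5  [h.mk - 23]
16. n8.env = true  [S₀.acc > 8]
17. n8.pre = "vxvz"  ["v" ++ B.pre]
18. n10.live = true  [terminal]
19. n9.tag = -3  [-3]
20. n9.lab = true  [a.live == true]
21. n9.lim = false  [a.live == false]
22. n11.pre = "vxvzu"  [S.pre ++ "u"]
23. n11.wid = 16  [D.tag + 19]
24. n12.lab = 14  [terminal]
25. n13.lab = -3  [terminal]
26. n11.mk = 20  [c₁.lab + B.wid + 7]
27. n11.acc = 29  [29]
28. n8.acc = 9  [(if D.lab then D.tag else B.acc) + 12]
29. n8.wid = 27  [B.mk + B.acc - 22]
30. n2.mk = 2  [2]
31. n2.acc = 18  [S₀.wid + S₁.wid - 4]
32. n0.acc = 10  [B.acc * 3 - 44]
33. n0.wid = 9  [B.mk * 2 + 5]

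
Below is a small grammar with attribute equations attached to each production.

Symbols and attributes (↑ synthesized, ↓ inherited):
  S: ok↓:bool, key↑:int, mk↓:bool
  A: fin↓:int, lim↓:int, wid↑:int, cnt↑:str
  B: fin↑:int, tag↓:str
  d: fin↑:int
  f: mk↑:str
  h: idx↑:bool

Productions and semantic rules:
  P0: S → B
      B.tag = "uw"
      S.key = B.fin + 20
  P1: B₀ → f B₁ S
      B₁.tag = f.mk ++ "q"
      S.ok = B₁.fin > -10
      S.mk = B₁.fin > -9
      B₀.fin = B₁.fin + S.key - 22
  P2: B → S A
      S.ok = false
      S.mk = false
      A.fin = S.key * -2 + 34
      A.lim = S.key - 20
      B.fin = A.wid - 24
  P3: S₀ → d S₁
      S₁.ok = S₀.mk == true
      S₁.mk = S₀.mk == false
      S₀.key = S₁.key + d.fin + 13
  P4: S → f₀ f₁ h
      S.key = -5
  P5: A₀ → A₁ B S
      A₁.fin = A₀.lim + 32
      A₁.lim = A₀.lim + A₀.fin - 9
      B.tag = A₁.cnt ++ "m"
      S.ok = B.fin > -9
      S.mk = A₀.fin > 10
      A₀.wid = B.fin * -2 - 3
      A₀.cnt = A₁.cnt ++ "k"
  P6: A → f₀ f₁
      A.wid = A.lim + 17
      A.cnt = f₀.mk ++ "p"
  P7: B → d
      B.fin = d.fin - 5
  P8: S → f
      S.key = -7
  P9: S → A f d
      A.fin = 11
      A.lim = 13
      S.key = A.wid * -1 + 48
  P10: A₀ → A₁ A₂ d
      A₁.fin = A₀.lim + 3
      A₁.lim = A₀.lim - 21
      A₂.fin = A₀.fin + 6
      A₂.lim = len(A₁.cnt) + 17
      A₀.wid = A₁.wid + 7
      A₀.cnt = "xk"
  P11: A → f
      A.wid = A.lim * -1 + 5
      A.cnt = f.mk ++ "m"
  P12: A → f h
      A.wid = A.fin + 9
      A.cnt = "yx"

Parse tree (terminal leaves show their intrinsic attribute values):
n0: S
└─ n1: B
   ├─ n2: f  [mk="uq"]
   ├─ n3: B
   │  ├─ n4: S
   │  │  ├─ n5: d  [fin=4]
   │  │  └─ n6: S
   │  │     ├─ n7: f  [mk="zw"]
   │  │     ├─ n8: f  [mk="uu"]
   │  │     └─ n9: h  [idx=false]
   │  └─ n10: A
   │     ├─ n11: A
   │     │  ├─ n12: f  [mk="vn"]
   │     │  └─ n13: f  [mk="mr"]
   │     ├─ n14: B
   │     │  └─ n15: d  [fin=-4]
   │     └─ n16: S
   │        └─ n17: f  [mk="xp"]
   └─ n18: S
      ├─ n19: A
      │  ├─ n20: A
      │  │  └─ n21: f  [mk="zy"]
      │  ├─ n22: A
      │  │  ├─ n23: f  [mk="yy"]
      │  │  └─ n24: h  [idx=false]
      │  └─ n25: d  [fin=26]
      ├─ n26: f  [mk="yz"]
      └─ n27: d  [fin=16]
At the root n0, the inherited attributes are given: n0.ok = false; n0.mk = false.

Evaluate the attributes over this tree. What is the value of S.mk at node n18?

1. n0.ok = false  [given at root]
2. n0.mk = false  [given at root]
3. n1.tag = "uw"  ["uw"]
4. n2.mk = "uq"  [terminal]
5. n3.tag = "uqq"  [f.mk ++ "q"]
6. n4.ok = false  [false]
7. n4.mk = false  [false]
8. n5.fin = 4  [terminal]
9. n6.ok = false  [S₀.mk == true]
10. n6.mk = true  [S₀.mk == false]
11. n7.mk = "zw"  [terminal]
12. n8.mk = "uu"  [terminal]
13. n9.idx = false  [terminal]
14. n6.key = -5  [-5]
15. n4.key = 12  [S₁.key + d.fin + 13]
16. n10.fin = 10  [S.key * -2 + 34]
17. n10.lim = -8  [S.key - 20]
18. n11.fin = 24  [A₀.lim + 32]
19. n11.lim = -7  [A₀.lim + A₀.fin - 9]
20. n12.mk = "vn"  [terminal]
21. n13.mk = "mr"  [terminal]
22. n11.wid = 10  [A.lim + 17]
23. n11.cnt = "vnp"  [f₀.mk ++ "p"]
24. n14.tag = "vnpm"  [A₁.cnt ++ "m"]
25. n15.fin = -4  [terminal]
26. n14.fin = -9  [d.fin - 5]
27. n16.ok = false  [B.fin > -9]
28. n16.mk = false  [A₀.fin > 10]
29. n17.mk = "xp"  [terminal]
30. n16.key = -7  [-7]
31. n10.wid = 15  [B.fin * -2 - 3]
32. n10.cnt = "vnpk"  [A₁.cnt ++ "k"]
33. n3.fin = -9  [A.wid - 24]
34. n18.ok = true  [B₁.fin > -10]
35. n18.mk = false  [B₁.fin > -9]
36. n19.fin = 11  [11]
37. n19.lim = 13  [13]
38. n20.fin = 16  [A₀.lim + 3]
39. n20.lim = -8  [A₀.lim - 21]
40. n21.mk = "zy"  [terminal]
41. n20.wid = 13  [A.lim * -1 + 5]
42. n20.cnt = "zym"  [f.mk ++ "m"]
43. n22.fin = 17  [A₀.fin + 6]
44. n22.lim = 20  [len(A₁.cnt) + 17]
45. n23.mk = "yy"  [terminal]
46. n24.idx = false  [terminal]
47. n22.wid = 26  [A.fin + 9]
48. n22.cnt = "yx"  ["yx"]
49. n25.fin = 26  [terminal]
50. n19.wid = 20  [A₁.wid + 7]
51. n19.cnt = "xk"  ["xk"]
52. n26.mk = "yz"  [terminal]
53. n27.fin = 16  [terminal]
54. n18.key = 28  [A.wid * -1 + 48]
55. n1.fin = -3  [B₁.fin + S.key - 22]
56. n0.key = 17  [B.fin + 20]

false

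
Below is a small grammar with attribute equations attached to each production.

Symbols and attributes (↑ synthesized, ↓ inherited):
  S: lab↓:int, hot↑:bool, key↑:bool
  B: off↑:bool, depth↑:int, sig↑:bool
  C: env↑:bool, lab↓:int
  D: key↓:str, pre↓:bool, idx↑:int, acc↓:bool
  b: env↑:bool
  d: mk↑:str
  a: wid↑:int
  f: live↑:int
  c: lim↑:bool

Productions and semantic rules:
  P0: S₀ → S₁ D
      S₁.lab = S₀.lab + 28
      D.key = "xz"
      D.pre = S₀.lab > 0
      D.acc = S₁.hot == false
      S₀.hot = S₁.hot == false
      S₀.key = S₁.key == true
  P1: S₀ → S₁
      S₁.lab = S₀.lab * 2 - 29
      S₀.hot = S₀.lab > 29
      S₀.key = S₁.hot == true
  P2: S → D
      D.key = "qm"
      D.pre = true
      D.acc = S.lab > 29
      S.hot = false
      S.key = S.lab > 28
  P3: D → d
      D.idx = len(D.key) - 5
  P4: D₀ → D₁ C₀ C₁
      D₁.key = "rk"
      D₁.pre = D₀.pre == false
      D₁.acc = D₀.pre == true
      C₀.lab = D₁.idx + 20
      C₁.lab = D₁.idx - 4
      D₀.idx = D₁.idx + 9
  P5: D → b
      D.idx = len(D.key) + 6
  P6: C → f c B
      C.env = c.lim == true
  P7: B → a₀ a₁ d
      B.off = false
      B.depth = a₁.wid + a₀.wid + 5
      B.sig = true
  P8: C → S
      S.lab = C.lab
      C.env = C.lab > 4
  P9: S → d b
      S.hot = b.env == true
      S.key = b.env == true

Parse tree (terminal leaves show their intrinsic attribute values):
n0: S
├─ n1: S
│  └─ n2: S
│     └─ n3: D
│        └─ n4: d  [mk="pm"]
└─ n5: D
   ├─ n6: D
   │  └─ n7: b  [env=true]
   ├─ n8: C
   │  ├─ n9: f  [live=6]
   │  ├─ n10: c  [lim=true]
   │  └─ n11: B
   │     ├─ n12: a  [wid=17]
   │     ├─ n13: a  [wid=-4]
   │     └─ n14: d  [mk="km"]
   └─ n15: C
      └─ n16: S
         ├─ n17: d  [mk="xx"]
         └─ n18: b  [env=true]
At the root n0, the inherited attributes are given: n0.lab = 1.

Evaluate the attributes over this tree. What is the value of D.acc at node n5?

1. n0.lab = 1  [given at root]
2. n1.lab = 29  [S₀.lab + 28]
3. n2.lab = 29  [S₀.lab * 2 - 29]
4. n3.key = "qm"  ["qm"]
5. n3.pre = true  [true]
6. n3.acc = false  [S.lab > 29]
7. n4.mk = "pm"  [terminal]
8. n3.idx = -3  [len(D.key) - 5]
9. n2.hot = false  [false]
10. n2.key = true  [S.lab > 28]
11. n1.hot = false  [S₀.lab > 29]
12. n1.key = false  [S₁.hot == true]
13. n5.key = "xz"  ["xz"]
14. n5.pre = true  [S₀.lab > 0]
15. n5.acc = true  [S₁.hot == false]
16. n6.key = "rk"  ["rk"]
17. n6.pre = false  [D₀.pre == false]
18. n6.acc = true  [D₀.pre == true]
19. n7.env = true  [terminal]
20. n6.idx = 8  [len(D.key) + 6]
21. n8.lab = 28  [D₁.idx + 20]
22. n9.live = 6  [terminal]
23. n10.lim = true  [terminal]
24. n12.wid = 17  [terminal]
25. n13.wid = -4  [terminal]
26. n14.mk = "km"  [terminal]
27. n11.off = false  [false]
28. n11.depth = 18  [a₁.wid + a₀.wid + 5]
29. n11.sig = true  [true]
30. n8.env = true  [c.lim == true]
31. n15.lab = 4  [D₁.idx - 4]
32. n16.lab = 4  [C.lab]
33. n17.mk = "xx"  [terminal]
34. n18.env = true  [terminal]
35. n16.hot = true  [b.env == true]
36. n16.key = true  [b.env == true]
37. n15.env = false  [C.lab > 4]
38. n5.idx = 17  [D₁.idx + 9]
39. n0.hot = true  [S₁.hot == false]
40. n0.key = false  [S₁.key == true]

true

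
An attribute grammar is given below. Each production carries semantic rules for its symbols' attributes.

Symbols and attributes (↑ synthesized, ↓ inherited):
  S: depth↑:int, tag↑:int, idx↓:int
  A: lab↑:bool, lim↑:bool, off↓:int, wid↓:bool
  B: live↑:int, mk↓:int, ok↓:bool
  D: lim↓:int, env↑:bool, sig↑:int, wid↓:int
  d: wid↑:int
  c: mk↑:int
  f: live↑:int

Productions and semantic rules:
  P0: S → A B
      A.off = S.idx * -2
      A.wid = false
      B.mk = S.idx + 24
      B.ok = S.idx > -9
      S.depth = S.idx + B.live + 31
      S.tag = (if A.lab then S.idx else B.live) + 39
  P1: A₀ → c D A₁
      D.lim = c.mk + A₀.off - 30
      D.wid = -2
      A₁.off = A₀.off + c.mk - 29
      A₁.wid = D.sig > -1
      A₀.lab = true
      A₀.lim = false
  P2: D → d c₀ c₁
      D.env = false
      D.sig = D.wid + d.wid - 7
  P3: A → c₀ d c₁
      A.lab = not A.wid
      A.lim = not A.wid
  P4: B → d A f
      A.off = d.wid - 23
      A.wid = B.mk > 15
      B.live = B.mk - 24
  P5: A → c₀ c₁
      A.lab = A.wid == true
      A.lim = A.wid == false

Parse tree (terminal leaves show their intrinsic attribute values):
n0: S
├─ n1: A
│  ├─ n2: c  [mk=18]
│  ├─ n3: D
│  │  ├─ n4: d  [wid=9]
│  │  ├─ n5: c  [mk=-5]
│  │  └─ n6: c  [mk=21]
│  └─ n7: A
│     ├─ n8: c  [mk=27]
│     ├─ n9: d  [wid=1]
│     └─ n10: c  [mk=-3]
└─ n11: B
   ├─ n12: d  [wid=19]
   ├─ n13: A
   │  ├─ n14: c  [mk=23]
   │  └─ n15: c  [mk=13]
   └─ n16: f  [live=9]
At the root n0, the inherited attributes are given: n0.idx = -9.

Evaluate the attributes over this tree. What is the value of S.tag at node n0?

1. n0.idx = -9  [given at root]
2. n1.off = 18  [S.idx * -2]
3. n1.wid = false  [false]
4. n2.mk = 18  [terminal]
5. n3.lim = 6  [c.mk + A₀.off - 30]
6. n3.wid = -2  [-2]
7. n4.wid = 9  [terminal]
8. n5.mk = -5  [terminal]
9. n6.mk = 21  [terminal]
10. n3.env = false  [false]
11. n3.sig = 0  [D.wid + d.wid - 7]
12. n7.off = 7  [A₀.off + c.mk - 29]
13. n7.wid = true  [D.sig > -1]
14. n8.mk = 27  [terminal]
15. n9.wid = 1  [terminal]
16. n10.mk = -3  [terminal]
17. n7.lab = false  [not A.wid]
18. n7.lim = false  [not A.wid]
19. n1.lab = true  [true]
20. n1.lim = false  [false]
21. n11.mk = 15  [S.idx + 24]
22. n11.ok = false  [S.idx > -9]
23. n12.wid = 19  [terminal]
24. n13.off = -4  [d.wid - 23]
25. n13.wid = false  [B.mk > 15]
26. n14.mk = 23  [terminal]
27. n15.mk = 13  [terminal]
28. n13.lab = false  [A.wid == true]
29. n13.lim = true  [A.wid == false]
30. n16.live = 9  [terminal]
31. n11.live = -9  [B.mk - 24]
32. n0.depth = 13  [S.idx + B.live + 31]
33. n0.tag = 30  [(if A.lab then S.idx else B.live) + 39]

30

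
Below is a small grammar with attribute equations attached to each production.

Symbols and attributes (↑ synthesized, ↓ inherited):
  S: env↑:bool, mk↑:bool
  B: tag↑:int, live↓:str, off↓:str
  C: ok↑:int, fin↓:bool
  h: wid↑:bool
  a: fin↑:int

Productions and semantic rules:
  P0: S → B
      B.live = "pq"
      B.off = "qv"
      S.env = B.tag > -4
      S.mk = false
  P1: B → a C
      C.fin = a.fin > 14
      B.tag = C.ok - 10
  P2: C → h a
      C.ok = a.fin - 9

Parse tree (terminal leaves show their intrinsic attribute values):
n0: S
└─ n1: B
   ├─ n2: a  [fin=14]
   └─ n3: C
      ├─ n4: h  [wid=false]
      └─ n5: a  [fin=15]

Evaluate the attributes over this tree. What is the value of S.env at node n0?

false

1. n1.live = "pq"  ["pq"]
2. n1.off = "qv"  ["qv"]
3. n2.fin = 14  [terminal]
4. n3.fin = false  [a.fin > 14]
5. n4.wid = false  [terminal]
6. n5.fin = 15  [terminal]
7. n3.ok = 6  [a.fin - 9]
8. n1.tag = -4  [C.ok - 10]
9. n0.env = false  [B.tag > -4]
10. n0.mk = false  [false]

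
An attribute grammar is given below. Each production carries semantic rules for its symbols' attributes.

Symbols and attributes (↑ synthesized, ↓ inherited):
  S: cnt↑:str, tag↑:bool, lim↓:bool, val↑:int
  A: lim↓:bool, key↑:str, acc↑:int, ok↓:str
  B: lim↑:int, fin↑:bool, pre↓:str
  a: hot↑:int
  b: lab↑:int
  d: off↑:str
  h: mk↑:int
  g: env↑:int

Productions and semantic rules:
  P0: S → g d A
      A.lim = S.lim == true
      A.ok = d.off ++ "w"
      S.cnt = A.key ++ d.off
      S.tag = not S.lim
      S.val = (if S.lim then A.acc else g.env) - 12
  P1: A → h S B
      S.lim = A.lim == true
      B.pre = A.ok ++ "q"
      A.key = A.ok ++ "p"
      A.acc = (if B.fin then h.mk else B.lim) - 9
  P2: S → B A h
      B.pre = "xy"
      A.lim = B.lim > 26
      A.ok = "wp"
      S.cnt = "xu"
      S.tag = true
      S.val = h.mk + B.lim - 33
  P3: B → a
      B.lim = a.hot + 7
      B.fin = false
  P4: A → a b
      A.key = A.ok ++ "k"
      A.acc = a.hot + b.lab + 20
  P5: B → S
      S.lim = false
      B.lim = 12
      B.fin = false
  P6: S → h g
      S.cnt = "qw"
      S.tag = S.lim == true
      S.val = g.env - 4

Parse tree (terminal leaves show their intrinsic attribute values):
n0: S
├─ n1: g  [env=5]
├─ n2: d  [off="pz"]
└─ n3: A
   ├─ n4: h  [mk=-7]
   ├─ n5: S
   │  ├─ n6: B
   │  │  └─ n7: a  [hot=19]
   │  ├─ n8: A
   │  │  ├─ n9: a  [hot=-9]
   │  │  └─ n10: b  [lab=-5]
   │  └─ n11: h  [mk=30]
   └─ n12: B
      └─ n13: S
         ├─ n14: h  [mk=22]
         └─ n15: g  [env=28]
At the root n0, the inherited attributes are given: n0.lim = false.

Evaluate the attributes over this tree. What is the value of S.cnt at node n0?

1. n0.lim = false  [given at root]
2. n1.env = 5  [terminal]
3. n2.off = "pz"  [terminal]
4. n3.lim = false  [S.lim == true]
5. n3.ok = "pzw"  [d.off ++ "w"]
6. n4.mk = -7  [terminal]
7. n5.lim = false  [A.lim == true]
8. n6.pre = "xy"  ["xy"]
9. n7.hot = 19  [terminal]
10. n6.lim = 26  [a.hot + 7]
11. n6.fin = false  [false]
12. n8.lim = false  [B.lim > 26]
13. n8.ok = "wp"  ["wp"]
14. n9.hot = -9  [terminal]
15. n10.lab = -5  [terminal]
16. n8.key = "wpk"  [A.ok ++ "k"]
17. n8.acc = 6  [a.hot + b.lab + 20]
18. n11.mk = 30  [terminal]
19. n5.cnt = "xu"  ["xu"]
20. n5.tag = true  [true]
21. n5.val = 23  [h.mk + B.lim - 33]
22. n12.pre = "pzwq"  [A.ok ++ "q"]
23. n13.lim = false  [false]
24. n14.mk = 22  [terminal]
25. n15.env = 28  [terminal]
26. n13.cnt = "qw"  ["qw"]
27. n13.tag = false  [S.lim == true]
28. n13.val = 24  [g.env - 4]
29. n12.lim = 12  [12]
30. n12.fin = false  [false]
31. n3.key = "pzwp"  [A.ok ++ "p"]
32. n3.acc = 3  [(if B.fin then h.mk else B.lim) - 9]
33. n0.cnt = "pzwppz"  [A.key ++ d.off]
34. n0.tag = true  [not S.lim]
35. n0.val = -7  [(if S.lim then A.acc else g.env) - 12]

"pzwppz"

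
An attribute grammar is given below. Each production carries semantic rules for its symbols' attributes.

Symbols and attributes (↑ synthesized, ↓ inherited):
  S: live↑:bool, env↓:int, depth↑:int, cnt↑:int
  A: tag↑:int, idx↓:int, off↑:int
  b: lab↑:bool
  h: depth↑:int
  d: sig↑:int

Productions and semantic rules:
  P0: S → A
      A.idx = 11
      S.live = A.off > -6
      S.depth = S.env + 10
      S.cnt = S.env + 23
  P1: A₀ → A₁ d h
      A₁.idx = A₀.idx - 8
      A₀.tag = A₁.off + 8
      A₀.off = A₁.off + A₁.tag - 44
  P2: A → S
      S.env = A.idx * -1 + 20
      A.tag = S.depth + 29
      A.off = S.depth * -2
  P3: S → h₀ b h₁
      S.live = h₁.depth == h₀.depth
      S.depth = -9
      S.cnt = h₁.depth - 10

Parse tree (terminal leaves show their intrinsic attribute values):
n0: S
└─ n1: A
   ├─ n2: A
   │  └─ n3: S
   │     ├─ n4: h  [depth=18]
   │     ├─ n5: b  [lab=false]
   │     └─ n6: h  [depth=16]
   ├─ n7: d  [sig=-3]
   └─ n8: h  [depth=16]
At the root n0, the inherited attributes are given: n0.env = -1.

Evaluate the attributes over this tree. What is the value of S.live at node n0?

1. n0.env = -1  [given at root]
2. n1.idx = 11  [11]
3. n2.idx = 3  [A₀.idx - 8]
4. n3.env = 17  [A.idx * -1 + 20]
5. n4.depth = 18  [terminal]
6. n5.lab = false  [terminal]
7. n6.depth = 16  [terminal]
8. n3.live = false  [h₁.depth == h₀.depth]
9. n3.depth = -9  [-9]
10. n3.cnt = 6  [h₁.depth - 10]
11. n2.tag = 20  [S.depth + 29]
12. n2.off = 18  [S.depth * -2]
13. n7.sig = -3  [terminal]
14. n8.depth = 16  [terminal]
15. n1.tag = 26  [A₁.off + 8]
16. n1.off = -6  [A₁.off + A₁.tag - 44]
17. n0.live = false  [A.off > -6]
18. n0.depth = 9  [S.env + 10]
19. n0.cnt = 22  [S.env + 23]

false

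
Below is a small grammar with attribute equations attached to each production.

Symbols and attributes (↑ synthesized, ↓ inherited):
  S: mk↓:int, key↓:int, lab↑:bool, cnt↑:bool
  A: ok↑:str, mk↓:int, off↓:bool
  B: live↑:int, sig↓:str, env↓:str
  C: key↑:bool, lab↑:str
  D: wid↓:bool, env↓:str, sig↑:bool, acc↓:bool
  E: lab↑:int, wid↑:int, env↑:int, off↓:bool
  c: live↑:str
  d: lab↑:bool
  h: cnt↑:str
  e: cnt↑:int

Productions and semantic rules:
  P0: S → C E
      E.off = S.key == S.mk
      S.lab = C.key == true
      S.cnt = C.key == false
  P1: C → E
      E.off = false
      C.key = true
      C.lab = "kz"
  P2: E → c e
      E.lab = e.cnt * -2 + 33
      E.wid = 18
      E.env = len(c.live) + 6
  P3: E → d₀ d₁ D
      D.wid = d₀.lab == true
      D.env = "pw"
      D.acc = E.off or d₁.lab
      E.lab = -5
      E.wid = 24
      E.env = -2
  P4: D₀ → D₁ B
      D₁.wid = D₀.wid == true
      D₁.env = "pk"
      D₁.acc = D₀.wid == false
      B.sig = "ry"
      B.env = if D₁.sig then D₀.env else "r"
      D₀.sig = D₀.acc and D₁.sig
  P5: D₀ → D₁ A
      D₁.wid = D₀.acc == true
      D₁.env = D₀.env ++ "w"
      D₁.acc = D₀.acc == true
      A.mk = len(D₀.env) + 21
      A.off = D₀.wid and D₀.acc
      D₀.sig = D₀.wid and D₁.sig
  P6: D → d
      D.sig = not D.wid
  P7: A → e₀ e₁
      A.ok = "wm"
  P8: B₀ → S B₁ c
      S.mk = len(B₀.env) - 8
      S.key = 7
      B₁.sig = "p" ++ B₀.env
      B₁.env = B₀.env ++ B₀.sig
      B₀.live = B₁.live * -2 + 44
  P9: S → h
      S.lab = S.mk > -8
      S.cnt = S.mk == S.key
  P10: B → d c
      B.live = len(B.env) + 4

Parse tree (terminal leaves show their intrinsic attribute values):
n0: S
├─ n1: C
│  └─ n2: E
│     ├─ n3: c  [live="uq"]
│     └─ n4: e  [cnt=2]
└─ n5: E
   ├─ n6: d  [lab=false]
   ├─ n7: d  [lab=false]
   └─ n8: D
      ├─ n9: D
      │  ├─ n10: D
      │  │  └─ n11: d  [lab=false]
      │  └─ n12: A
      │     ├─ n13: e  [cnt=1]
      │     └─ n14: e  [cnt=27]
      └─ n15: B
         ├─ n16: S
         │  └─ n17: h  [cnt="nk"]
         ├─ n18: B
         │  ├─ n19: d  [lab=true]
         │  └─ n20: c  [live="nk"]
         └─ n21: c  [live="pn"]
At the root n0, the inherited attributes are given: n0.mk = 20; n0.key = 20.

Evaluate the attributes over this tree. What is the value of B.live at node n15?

30

1. n0.mk = 20  [given at root]
2. n0.key = 20  [given at root]
3. n2.off = false  [false]
4. n3.live = "uq"  [terminal]
5. n4.cnt = 2  [terminal]
6. n2.lab = 29  [e.cnt * -2 + 33]
7. n2.wid = 18  [18]
8. n2.env = 8  [len(c.live) + 6]
9. n1.key = true  [true]
10. n1.lab = "kz"  ["kz"]
11. n5.off = true  [S.key == S.mk]
12. n6.lab = false  [terminal]
13. n7.lab = false  [terminal]
14. n8.wid = false  [d₀.lab == true]
15. n8.env = "pw"  ["pw"]
16. n8.acc = true  [E.off or d₁.lab]
17. n9.wid = false  [D₀.wid == true]
18. n9.env = "pk"  ["pk"]
19. n9.acc = true  [D₀.wid == false]
20. n10.wid = true  [D₀.acc == true]
21. n10.env = "pkw"  [D₀.env ++ "w"]
22. n10.acc = true  [D₀.acc == true]
23. n11.lab = false  [terminal]
24. n10.sig = false  [not D.wid]
25. n12.mk = 23  [len(D₀.env) + 21]
26. n12.off = false  [D₀.wid and D₀.acc]
27. n13.cnt = 1  [terminal]
28. n14.cnt = 27  [terminal]
29. n12.ok = "wm"  ["wm"]
30. n9.sig = false  [D₀.wid and D₁.sig]
31. n15.sig = "ry"  ["ry"]
32. n15.env = "r"  [if D₁.sig then D₀.env else "r"]
33. n16.mk = -7  [len(B₀.env) - 8]
34. n16.key = 7  [7]
35. n17.cnt = "nk"  [terminal]
36. n16.lab = true  [S.mk > -8]
37. n16.cnt = false  [S.mk == S.key]
38. n18.sig = "pr"  ["p" ++ B₀.env]
39. n18.env = "rry"  [B₀.env ++ B₀.sig]
40. n19.lab = true  [terminal]
41. n20.live = "nk"  [terminal]
42. n18.live = 7  [len(B.env) + 4]
43. n21.live = "pn"  [terminal]
44. n15.live = 30  [B₁.live * -2 + 44]
45. n8.sig = false  [D₀.acc and D₁.sig]
46. n5.lab = -5  [-5]
47. n5.wid = 24  [24]
48. n5.env = -2  [-2]
49. n0.lab = true  [C.key == true]
50. n0.cnt = false  [C.key == false]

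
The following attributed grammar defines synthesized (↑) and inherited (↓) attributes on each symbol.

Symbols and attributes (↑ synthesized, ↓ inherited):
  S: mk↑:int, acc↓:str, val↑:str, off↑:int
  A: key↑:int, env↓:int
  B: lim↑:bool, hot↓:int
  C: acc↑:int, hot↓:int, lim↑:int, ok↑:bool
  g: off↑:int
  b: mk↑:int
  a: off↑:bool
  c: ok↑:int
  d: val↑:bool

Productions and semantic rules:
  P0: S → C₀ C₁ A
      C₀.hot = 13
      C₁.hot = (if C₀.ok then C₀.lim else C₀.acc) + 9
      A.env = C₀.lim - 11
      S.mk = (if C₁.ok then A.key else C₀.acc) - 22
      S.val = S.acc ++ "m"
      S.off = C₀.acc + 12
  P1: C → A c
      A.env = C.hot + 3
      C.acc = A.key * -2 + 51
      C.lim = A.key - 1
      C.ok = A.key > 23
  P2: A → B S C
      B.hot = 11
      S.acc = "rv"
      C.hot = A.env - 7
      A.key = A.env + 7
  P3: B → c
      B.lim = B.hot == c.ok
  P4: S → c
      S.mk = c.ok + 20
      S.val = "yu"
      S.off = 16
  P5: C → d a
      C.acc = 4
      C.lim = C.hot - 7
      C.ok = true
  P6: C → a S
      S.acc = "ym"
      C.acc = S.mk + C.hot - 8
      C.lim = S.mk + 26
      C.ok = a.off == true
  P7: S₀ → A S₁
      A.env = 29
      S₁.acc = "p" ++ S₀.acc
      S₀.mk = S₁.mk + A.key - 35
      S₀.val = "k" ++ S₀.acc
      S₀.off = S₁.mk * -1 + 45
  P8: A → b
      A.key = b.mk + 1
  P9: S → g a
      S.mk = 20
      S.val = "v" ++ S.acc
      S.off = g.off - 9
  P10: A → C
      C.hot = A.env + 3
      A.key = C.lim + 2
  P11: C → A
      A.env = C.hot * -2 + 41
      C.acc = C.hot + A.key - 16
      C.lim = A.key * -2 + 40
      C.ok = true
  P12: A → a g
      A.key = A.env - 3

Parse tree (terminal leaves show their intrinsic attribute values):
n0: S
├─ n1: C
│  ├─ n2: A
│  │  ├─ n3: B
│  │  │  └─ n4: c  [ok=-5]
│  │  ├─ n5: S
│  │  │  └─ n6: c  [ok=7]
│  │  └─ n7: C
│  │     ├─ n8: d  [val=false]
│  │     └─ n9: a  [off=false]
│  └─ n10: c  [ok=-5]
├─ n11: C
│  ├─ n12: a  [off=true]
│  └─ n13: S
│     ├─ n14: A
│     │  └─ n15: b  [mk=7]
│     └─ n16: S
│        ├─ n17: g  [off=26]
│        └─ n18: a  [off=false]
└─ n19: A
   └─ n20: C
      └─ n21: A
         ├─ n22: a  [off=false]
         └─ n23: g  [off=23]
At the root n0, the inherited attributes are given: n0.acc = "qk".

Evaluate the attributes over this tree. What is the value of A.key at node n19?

1. n0.acc = "qk"  [given at root]
2. n1.hot = 13  [13]
3. n2.env = 16  [C.hot + 3]
4. n3.hot = 11  [11]
5. n4.ok = -5  [terminal]
6. n3.lim = false  [B.hot == c.ok]
7. n5.acc = "rv"  ["rv"]
8. n6.ok = 7  [terminal]
9. n5.mk = 27  [c.ok + 20]
10. n5.val = "yu"  ["yu"]
11. n5.off = 16  [16]
12. n7.hot = 9  [A.env - 7]
13. n8.val = false  [terminal]
14. n9.off = false  [terminal]
15. n7.acc = 4  [4]
16. n7.lim = 2  [C.hot - 7]
17. n7.ok = true  [true]
18. n2.key = 23  [A.env + 7]
19. n10.ok = -5  [terminal]
20. n1.acc = 5  [A.key * -2 + 51]
21. n1.lim = 22  [A.key - 1]
22. n1.ok = false  [A.key > 23]
23. n11.hot = 14  [(if C₀.ok then C₀.lim else C₀.acc) + 9]
24. n12.off = true  [terminal]
25. n13.acc = "ym"  ["ym"]
26. n14.env = 29  [29]
27. n15.mk = 7  [terminal]
28. n14.key = 8  [b.mk + 1]
29. n16.acc = "pym"  ["p" ++ S₀.acc]
30. n17.off = 26  [terminal]
31. n18.off = false  [terminal]
32. n16.mk = 20  [20]
33. n16.val = "vpym"  ["v" ++ S.acc]
34. n16.off = 17  [g.off - 9]
35. n13.mk = -7  [S₁.mk + A.key - 35]
36. n13.val = "kym"  ["k" ++ S₀.acc]
37. n13.off = 25  [S₁.mk * -1 + 45]
38. n11.acc = -1  [S.mk + C.hot - 8]
39. n11.lim = 19  [S.mk + 26]
40. n11.ok = true  [a.off == true]
41. n19.env = 11  [C₀.lim - 11]
42. n20.hot = 14  [A.env + 3]
43. n21.env = 13  [C.hot * -2 + 41]
44. n22.off = false  [terminal]
45. n23.off = 23  [terminal]
46. n21.key = 10  [A.env - 3]
47. n20.acc = 8  [C.hot + A.key - 16]
48. n20.lim = 20  [A.key * -2 + 40]
49. n20.ok = true  [true]
50. n19.key = 22  [C.lim + 2]
51. n0.mk = 0  [(if C₁.ok then A.key else C₀.acc) - 22]
52. n0.val = "qkm"  [S.acc ++ "m"]
53. n0.off = 17  [C₀.acc + 12]

22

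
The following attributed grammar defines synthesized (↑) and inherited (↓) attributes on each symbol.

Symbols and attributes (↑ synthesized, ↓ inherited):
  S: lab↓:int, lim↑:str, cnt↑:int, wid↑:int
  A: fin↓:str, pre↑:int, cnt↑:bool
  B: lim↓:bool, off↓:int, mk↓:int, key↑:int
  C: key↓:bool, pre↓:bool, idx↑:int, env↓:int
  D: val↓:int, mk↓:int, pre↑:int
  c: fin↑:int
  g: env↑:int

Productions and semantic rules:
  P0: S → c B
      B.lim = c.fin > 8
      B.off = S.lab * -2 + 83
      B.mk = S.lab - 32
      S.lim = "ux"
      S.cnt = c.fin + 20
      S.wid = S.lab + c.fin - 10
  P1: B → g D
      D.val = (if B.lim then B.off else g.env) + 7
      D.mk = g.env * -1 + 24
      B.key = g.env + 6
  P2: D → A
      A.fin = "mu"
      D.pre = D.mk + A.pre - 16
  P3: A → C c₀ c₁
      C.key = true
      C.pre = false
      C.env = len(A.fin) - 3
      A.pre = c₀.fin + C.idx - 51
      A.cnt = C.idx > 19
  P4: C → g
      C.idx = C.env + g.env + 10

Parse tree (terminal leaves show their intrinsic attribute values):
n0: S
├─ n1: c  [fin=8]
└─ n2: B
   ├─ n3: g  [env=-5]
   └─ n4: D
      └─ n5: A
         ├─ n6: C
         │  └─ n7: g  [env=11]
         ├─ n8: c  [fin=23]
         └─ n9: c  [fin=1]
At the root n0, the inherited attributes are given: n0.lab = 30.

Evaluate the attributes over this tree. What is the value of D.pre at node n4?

1. n0.lab = 30  [given at root]
2. n1.fin = 8  [terminal]
3. n2.lim = false  [c.fin > 8]
4. n2.off = 23  [S.lab * -2 + 83]
5. n2.mk = -2  [S.lab - 32]
6. n3.env = -5  [terminal]
7. n4.val = 2  [(if B.lim then B.off else g.env) + 7]
8. n4.mk = 29  [g.env * -1 + 24]
9. n5.fin = "mu"  ["mu"]
10. n6.key = true  [true]
11. n6.pre = false  [false]
12. n6.env = -1  [len(A.fin) - 3]
13. n7.env = 11  [terminal]
14. n6.idx = 20  [C.env + g.env + 10]
15. n8.fin = 23  [terminal]
16. n9.fin = 1  [terminal]
17. n5.pre = -8  [c₀.fin + C.idx - 51]
18. n5.cnt = true  [C.idx > 19]
19. n4.pre = 5  [D.mk + A.pre - 16]
20. n2.key = 1  [g.env + 6]
21. n0.lim = "ux"  ["ux"]
22. n0.cnt = 28  [c.fin + 20]
23. n0.wid = 28  [S.lab + c.fin - 10]

5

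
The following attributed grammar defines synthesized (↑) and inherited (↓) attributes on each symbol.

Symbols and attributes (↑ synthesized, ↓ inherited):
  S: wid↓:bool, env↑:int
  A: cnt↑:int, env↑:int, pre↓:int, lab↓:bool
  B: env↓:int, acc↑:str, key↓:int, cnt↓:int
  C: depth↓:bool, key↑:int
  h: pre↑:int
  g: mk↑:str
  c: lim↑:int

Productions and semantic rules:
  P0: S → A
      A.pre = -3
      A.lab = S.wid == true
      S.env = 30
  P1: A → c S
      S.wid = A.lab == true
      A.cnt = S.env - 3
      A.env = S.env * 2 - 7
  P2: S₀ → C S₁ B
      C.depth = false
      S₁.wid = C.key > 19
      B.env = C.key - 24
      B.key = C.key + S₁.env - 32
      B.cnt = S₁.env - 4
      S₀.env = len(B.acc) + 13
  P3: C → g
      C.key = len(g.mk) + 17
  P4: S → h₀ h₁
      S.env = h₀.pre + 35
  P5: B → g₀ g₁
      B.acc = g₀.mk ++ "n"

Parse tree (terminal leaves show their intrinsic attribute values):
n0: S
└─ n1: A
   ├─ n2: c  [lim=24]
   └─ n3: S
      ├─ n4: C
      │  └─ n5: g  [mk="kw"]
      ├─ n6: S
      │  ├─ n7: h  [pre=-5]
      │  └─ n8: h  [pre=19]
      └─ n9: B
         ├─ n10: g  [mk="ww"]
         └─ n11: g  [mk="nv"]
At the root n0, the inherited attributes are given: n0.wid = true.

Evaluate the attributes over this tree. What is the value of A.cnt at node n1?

1. n0.wid = true  [given at root]
2. n1.pre = -3  [-3]
3. n1.lab = true  [S.wid == true]
4. n2.lim = 24  [terminal]
5. n3.wid = true  [A.lab == true]
6. n4.depth = false  [false]
7. n5.mk = "kw"  [terminal]
8. n4.key = 19  [len(g.mk) + 17]
9. n6.wid = false  [C.key > 19]
10. n7.pre = -5  [terminal]
11. n8.pre = 19  [terminal]
12. n6.env = 30  [h₀.pre + 35]
13. n9.env = -5  [C.key - 24]
14. n9.key = 17  [C.key + S₁.env - 32]
15. n9.cnt = 26  [S₁.env - 4]
16. n10.mk = "ww"  [terminal]
17. n11.mk = "nv"  [terminal]
18. n9.acc = "wwn"  [g₀.mk ++ "n"]
19. n3.env = 16  [len(B.acc) + 13]
20. n1.cnt = 13  [S.env - 3]
21. n1.env = 25  [S.env * 2 - 7]
22. n0.env = 30  [30]

13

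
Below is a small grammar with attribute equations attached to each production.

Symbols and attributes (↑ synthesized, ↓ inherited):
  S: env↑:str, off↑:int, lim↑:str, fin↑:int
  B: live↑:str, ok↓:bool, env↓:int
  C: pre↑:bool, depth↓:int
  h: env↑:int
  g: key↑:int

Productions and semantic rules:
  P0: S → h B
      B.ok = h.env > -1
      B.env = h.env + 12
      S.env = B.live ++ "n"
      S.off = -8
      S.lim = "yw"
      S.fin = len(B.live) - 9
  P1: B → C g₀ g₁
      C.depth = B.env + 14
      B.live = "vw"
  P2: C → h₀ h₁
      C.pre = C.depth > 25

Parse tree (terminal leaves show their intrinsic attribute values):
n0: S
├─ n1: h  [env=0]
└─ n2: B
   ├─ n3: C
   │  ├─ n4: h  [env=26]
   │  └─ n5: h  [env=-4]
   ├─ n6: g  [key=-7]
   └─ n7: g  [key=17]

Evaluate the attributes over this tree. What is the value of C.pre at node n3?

true

1. n1.env = 0  [terminal]
2. n2.ok = true  [h.env > -1]
3. n2.env = 12  [h.env + 12]
4. n3.depth = 26  [B.env + 14]
5. n4.env = 26  [terminal]
6. n5.env = -4  [terminal]
7. n3.pre = true  [C.depth > 25]
8. n6.key = -7  [terminal]
9. n7.key = 17  [terminal]
10. n2.live = "vw"  ["vw"]
11. n0.env = "vwn"  [B.live ++ "n"]
12. n0.off = -8  [-8]
13. n0.lim = "yw"  ["yw"]
14. n0.fin = -7  [len(B.live) - 9]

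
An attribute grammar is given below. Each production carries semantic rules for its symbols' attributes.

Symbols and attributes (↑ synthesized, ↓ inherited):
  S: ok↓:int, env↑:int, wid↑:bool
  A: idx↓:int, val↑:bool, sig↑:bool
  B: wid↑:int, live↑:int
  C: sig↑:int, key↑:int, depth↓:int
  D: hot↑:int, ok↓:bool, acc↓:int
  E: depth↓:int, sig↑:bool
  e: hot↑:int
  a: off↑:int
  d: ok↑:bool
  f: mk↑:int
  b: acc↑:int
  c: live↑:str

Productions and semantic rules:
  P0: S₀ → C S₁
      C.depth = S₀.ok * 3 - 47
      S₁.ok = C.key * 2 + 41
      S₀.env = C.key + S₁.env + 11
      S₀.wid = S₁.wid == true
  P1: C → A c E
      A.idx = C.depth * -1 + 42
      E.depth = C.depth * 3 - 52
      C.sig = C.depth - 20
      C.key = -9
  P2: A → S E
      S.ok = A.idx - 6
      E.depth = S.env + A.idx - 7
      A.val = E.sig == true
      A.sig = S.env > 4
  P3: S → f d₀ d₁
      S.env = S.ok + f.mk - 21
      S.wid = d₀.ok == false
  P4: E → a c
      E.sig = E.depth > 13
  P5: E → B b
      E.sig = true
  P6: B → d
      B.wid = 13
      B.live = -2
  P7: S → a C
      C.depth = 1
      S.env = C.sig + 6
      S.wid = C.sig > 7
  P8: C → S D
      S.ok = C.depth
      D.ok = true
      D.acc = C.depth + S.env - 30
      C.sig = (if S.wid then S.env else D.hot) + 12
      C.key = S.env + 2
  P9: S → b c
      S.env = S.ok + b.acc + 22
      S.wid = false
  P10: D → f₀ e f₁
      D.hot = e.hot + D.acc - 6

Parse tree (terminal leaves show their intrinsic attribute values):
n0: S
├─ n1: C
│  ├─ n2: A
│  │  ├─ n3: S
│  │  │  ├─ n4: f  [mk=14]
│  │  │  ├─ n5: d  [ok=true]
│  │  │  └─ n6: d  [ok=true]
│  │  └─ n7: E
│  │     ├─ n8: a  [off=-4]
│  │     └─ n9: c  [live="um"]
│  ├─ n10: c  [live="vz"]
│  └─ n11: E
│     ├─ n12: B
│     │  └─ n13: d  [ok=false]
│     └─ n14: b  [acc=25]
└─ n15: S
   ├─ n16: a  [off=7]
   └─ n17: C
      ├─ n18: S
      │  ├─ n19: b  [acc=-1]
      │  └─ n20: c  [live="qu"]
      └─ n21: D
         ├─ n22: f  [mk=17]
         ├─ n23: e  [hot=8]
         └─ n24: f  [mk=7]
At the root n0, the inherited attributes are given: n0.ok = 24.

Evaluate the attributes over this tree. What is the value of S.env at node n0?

1. n0.ok = 24  [given at root]
2. n1.depth = 25  [S₀.ok * 3 - 47]
3. n2.idx = 17  [C.depth * -1 + 42]
4. n3.ok = 11  [A.idx - 6]
5. n4.mk = 14  [terminal]
6. n5.ok = true  [terminal]
7. n6.ok = true  [terminal]
8. n3.env = 4  [S.ok + f.mk - 21]
9. n3.wid = false  [d₀.ok == false]
10. n7.depth = 14  [S.env + A.idx - 7]
11. n8.off = -4  [terminal]
12. n9.live = "um"  [terminal]
13. n7.sig = true  [E.depth > 13]
14. n2.val = true  [E.sig == true]
15. n2.sig = false  [S.env > 4]
16. n10.live = "vz"  [terminal]
17. n11.depth = 23  [C.depth * 3 - 52]
18. n13.ok = false  [terminal]
19. n12.wid = 13  [13]
20. n12.live = -2  [-2]
21. n14.acc = 25  [terminal]
22. n11.sig = true  [true]
23. n1.sig = 5  [C.depth - 20]
24. n1.key = -9  [-9]
25. n15.ok = 23  [C.key * 2 + 41]
26. n16.off = 7  [terminal]
27. n17.depth = 1  [1]
28. n18.ok = 1  [C.depth]
29. n19.acc = -1  [terminal]
30. n20.live = "qu"  [terminal]
31. n18.env = 22  [S.ok + b.acc + 22]
32. n18.wid = false  [false]
33. n21.ok = true  [true]
34. n21.acc = -7  [C.depth + S.env - 30]
35. n22.mk = 17  [terminal]
36. n23.hot = 8  [terminal]
37. n24.mk = 7  [terminal]
38. n21.hot = -5  [e.hot + D.acc - 6]
39. n17.sig = 7  [(if S.wid then S.env else D.hot) + 12]
40. n17.key = 24  [S.env + 2]
41. n15.env = 13  [C.sig + 6]
42. n15.wid = false  [C.sig > 7]
43. n0.env = 15  [C.key + S₁.env + 11]
44. n0.wid = false  [S₁.wid == true]

15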